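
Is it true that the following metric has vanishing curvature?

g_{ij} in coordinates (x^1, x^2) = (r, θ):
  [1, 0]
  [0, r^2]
Non-zero Christoffel symbols:
Γ^r_{θ θ} = -r
Γ^θ_{r θ} = 1/r
Ricci tensor: R_{rr} = 0, R_{rθ} = 0, R_{θθ} = 0
All R_{ij} vanish; in 2 dimensions the Riemann tensor is fully determined by the Ricci tensor, so R^i_{jkl} = 0: the metric is flat (curvilinear coordinates on flat space).
Yes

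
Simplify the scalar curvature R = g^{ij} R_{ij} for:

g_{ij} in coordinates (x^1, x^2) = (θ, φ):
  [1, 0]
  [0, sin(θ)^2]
Non-zero Christoffel symbols (Γ^k_{ij} = Γ^k_{ji}):
Γ^θ_{φ φ} = -sin(2*θ)/2
Γ^φ_{θ φ} = 1/tan(θ)
Ricci tensor (R_{ij} = R^k_{ikj}): R_{θθ} = 1, R_{θφ} = 0, R_{φφ} = sin(θ)^2
Inverse metric: g^{θθ} = 1, g^{φφ} = 1/sin(θ)^2
R = g^{ij} R_{ij} = (1)(1) + (1/sin(θ)^2)(sin(θ)^2) = 2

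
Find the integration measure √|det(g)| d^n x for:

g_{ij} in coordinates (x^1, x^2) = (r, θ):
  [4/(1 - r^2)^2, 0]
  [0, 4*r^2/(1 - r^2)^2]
det(g) = 16*r^2/(1 - r^2)^4
√|det(g)| = 4*r/(r^2 - 1)^2
Volume element: dV = 4*r/(r^2 - 1)^2 dr dθ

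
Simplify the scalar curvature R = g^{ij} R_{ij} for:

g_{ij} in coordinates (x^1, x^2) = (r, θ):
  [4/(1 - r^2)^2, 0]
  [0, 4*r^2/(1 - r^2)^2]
Non-zero Christoffel symbols (Γ^k_{ij} = Γ^k_{ji}):
Γ^r_{r r} = 2*r/(1 - r^2)
Γ^r_{θ θ} = (r^3 + r)/(r^2 - 1)
Γ^θ_{r θ} = (-r^2 - 1)/(r^3 - r)
Ricci tensor (R_{ij} = R^k_{ikj}): R_{rr} = -4/(r^2 - 1)^2, R_{rθ} = 0, R_{θθ} = -4*r^2/(r^2 - 1)^2
Inverse metric: g^{rr} = (1 - r^2)^2/4, g^{θθ} = (1 - r^2)^2/(4*r^2)
R = g^{ij} R_{ij} = ((1 - r^2)^2/4)(-4/(r^2 - 1)^2) + ((1 - r^2)^2/(4*r^2))(-4*r^2/(r^2 - 1)^2) = -2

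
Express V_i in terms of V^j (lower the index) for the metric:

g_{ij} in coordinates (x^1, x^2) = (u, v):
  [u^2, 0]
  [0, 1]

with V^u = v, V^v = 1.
V_i = g_{ij} V^j:
V_u = (u^2)(v) + (0)(1) = u^2*v
V_v = (0)(v) + (1)(1) = 1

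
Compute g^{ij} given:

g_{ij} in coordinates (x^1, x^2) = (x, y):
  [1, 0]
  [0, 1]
The metric is diagonal, so g^{ij} is diagonal with entries 1/g_{ii}: diag(1, 1).
g^{ij}:
  [1, 0]
  [0, 1]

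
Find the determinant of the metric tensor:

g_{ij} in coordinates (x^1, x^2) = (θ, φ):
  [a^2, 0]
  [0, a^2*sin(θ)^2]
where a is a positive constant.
For a 2×2 metric: det(g) = g_{11}·g_{22} - g_{12}·g_{21}
= (a^2)·(a^2*sin(θ)^2) - (0)·(0)
= a^4*sin(θ)^2 - 0
det(g) = a^4*sin(θ)^2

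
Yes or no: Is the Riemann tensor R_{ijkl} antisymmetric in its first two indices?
R_{ijkl} = -R_{jikl} (follows from metric compatibility).
Yes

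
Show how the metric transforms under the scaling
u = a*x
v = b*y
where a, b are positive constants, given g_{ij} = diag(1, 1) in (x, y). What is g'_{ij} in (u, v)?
Invert the transformation: x = u/a, y = v/b
g'_{ij} = (∂x^k/∂x'^i)(∂x^l/∂x'^j) g_{kl}; with g_{kl} = δ_{kl} this is Σ_k (∂x^k/∂x'^i)(∂x^k/∂x'^j).
Jacobian: ∂x/∂u = 1/a, ∂x/∂v = 0, ∂y/∂u = 0, ∂y/∂v = 1/b
g'_{uu} = (1/a)(1/a) + (0)(0) = 1/a^2
g'_{uv} = (1/a)(0) + (0)(1/b) = 0
g'_{vv} = (0)(0) + (1/b)(1/b) = 1/b^2
g'_{ij} = diag(1/a^2, 1/b^2)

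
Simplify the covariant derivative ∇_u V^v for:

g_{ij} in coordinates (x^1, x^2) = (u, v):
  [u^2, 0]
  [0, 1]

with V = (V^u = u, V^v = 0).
Non-zero Christoffel symbols:
Γ^u_{u u} = 1/u
∇_u V^v = ∂_u V^v + Γ^v_{u j} V^j
  = (0) + (0)(u) + (0)(0)
  = 0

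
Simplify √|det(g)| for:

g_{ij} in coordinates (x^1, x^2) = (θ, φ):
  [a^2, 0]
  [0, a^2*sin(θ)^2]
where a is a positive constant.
det(g) = a^4*sin(θ)^2
√|det(g)| = a^2*sin(θ) (taking 0 < θ < π so that |sin(θ)| = sin(θ))
Volume element: dV = a^2*sin(θ) dθ dφ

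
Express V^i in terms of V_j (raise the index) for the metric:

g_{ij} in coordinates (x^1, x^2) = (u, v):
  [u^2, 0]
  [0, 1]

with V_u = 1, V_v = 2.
Inverse metric (diagonal): g^{uu} = 1/u^2, g^{vv} = 1
V^i = g^{ij} V_j:
V^u = (1/u^2)(1) + (0)(2) = 1/u^2
V^v = (0)(1) + (1)(2) = 2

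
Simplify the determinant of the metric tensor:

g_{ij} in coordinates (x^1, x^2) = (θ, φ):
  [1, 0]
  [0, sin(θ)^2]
For a 2×2 metric: det(g) = g_{11}·g_{22} - g_{12}·g_{21}
= (1)·(sin(θ)^2) - (0)·(0)
= sin(θ)^2 - 0
det(g) = sin(θ)^2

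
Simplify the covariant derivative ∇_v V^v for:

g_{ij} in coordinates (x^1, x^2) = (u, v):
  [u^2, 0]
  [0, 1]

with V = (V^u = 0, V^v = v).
Non-zero Christoffel symbols:
Γ^u_{u u} = 1/u
∇_v V^v = ∂_v V^v + Γ^v_{v j} V^j
  = (1) + (0)(0) + (0)(v)
  = 1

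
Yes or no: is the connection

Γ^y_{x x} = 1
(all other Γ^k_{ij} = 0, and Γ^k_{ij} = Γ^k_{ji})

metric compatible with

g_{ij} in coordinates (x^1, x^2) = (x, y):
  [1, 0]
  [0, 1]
Using ∇_k g_{ij} = ∂_k g_{ij} - Γ^m_{ki} g_{mj} - Γ^m_{kj} g_{im}:
∇_x g_{xy} = (0) - (1) - (0) = -1 ≠ 0
So the connection is not metric compatible (it is not the Levi-Civita connection).
No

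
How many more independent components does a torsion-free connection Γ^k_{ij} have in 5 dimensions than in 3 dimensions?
Independent components in n dimensions: n × n(n+1)/2 = n^2(n+1)/2.
5D: 5 × 15 = 75
3D: 3 × 6 = 18
Difference = 75 - 18 = 57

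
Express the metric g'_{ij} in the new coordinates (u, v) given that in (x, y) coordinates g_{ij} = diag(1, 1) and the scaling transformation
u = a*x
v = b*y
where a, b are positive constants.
Invert the transformation: x = u/a, y = v/b
g'_{ij} = (∂x^k/∂x'^i)(∂x^l/∂x'^j) g_{kl}; with g_{kl} = δ_{kl} this is Σ_k (∂x^k/∂x'^i)(∂x^k/∂x'^j).
Jacobian: ∂x/∂u = 1/a, ∂x/∂v = 0, ∂y/∂u = 0, ∂y/∂v = 1/b
g'_{uu} = (1/a)(1/a) + (0)(0) = 1/a^2
g'_{uv} = (1/a)(0) + (0)(1/b) = 0
g'_{vv} = (0)(0) + (1/b)(1/b) = 1/b^2
g'_{ij} = diag(1/a^2, 1/b^2)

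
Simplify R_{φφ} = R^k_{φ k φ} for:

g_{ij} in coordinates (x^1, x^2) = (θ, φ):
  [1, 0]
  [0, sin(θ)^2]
Non-zero Christoffel symbols (Γ^k_{ij} = Γ^k_{ji}):
Γ^θ_{φ φ} = -sin(2*θ)/2
Γ^φ_{θ φ} = 1/tan(θ)
R^θ_{φ θ φ} = ∂_θ Γ^θ_{φ φ} - ∂_φ Γ^θ_{φ θ} + Γ^θ_{θ m} Γ^m_{φ φ} - Γ^θ_{φ m} Γ^m_{φ θ}
  = (-cos(2*θ)) - (0) + (0) - (-cos(θ)^2) = sin(θ)^2
R^φ_{φ φ φ} = 0 (a repeated index in an antisymmetric pair)
R_{φφ} = R^θ_{φ θ φ} + R^φ_{φ φ φ} = (sin(θ)^2) + (0) = sin(θ)^2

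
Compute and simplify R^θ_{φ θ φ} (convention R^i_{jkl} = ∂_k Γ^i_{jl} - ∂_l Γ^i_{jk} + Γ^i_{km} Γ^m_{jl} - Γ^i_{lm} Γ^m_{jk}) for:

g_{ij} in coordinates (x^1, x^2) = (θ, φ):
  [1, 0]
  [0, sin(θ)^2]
Non-zero Christoffel symbols (Γ^k_{ij} = Γ^k_{ji}):
Γ^θ_{φ φ} = -sin(2*θ)/2
Γ^φ_{θ φ} = 1/tan(θ)
R^θ_{φ θ φ} = ∂_θ Γ^θ_{φ φ} - ∂_φ Γ^θ_{φ θ} + Γ^θ_{θ m} Γ^m_{φ φ} - Γ^θ_{φ m} Γ^m_{φ θ}
  = (-cos(2*θ)) - (0) + (0) - (-cos(θ)^2) = sin(θ)^2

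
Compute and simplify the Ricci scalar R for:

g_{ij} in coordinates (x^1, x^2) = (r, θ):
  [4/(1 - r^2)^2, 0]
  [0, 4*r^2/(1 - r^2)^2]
Non-zero Christoffel symbols (Γ^k_{ij} = Γ^k_{ji}):
Γ^r_{r r} = 2*r/(1 - r^2)
Γ^r_{θ θ} = (r^3 + r)/(r^2 - 1)
Γ^θ_{r θ} = (-r^2 - 1)/(r^3 - r)
Ricci tensor (R_{ij} = R^k_{ikj}): R_{rr} = -4/(r^2 - 1)^2, R_{rθ} = 0, R_{θθ} = -4*r^2/(r^2 - 1)^2
Inverse metric: g^{rr} = (1 - r^2)^2/4, g^{θθ} = (1 - r^2)^2/(4*r^2)
R = g^{ij} R_{ij} = ((1 - r^2)^2/4)(-4/(r^2 - 1)^2) + ((1 - r^2)^2/(4*r^2))(-4*r^2/(r^2 - 1)^2) = -2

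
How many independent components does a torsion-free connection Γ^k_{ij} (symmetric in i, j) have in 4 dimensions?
Γ^k_{ij} has n choices for the upper index and n(n+1)/2 independent symmetric lower index pairs.
Total = 4 × 4×5/2 = 4 × 10 = 40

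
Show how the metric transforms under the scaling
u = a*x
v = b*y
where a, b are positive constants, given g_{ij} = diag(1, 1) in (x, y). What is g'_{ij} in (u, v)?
Invert the transformation: x = u/a, y = v/b
g'_{ij} = (∂x^k/∂x'^i)(∂x^l/∂x'^j) g_{kl}; with g_{kl} = δ_{kl} this is Σ_k (∂x^k/∂x'^i)(∂x^k/∂x'^j).
Jacobian: ∂x/∂u = 1/a, ∂x/∂v = 0, ∂y/∂u = 0, ∂y/∂v = 1/b
g'_{uu} = (1/a)(1/a) + (0)(0) = 1/a^2
g'_{uv} = (1/a)(0) + (0)(1/b) = 0
g'_{vv} = (0)(0) + (1/b)(1/b) = 1/b^2
g'_{ij} = diag(1/a^2, 1/b^2)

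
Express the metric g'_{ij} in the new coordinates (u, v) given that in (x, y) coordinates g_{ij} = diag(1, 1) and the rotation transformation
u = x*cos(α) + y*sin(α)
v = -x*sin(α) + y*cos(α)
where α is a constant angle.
Invert the transformation: x = u*cos(α) - v*sin(α), y = u*sin(α) + v*cos(α)
g'_{ij} = (∂x^k/∂x'^i)(∂x^l/∂x'^j) g_{kl}; with g_{kl} = δ_{kl} this is Σ_k (∂x^k/∂x'^i)(∂x^k/∂x'^j).
Jacobian: ∂x/∂u = cos(α), ∂x/∂v = -sin(α), ∂y/∂u = sin(α), ∂y/∂v = cos(α)
g'_{uu} = (cos(α))(cos(α)) + (sin(α))(sin(α)) = 1
g'_{uv} = (cos(α))(-sin(α)) + (sin(α))(cos(α)) = 0
g'_{vv} = (-sin(α))(-sin(α)) + (cos(α))(cos(α)) = 1
g'_{ij} = diag(1, 1)
The Euclidean metric is invariant under rotations.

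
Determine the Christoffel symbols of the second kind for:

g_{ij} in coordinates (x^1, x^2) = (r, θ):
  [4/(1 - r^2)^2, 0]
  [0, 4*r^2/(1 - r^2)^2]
Using Γ^k_{ij} = (1/2) g^{km} (∂_i g_{mj} + ∂_j g_{mi} - ∂_m g_{ij}); the metric is diagonal, so only the m = k term contributes.
Non-zero symbols (using the symmetry Γ^k_{ij} = Γ^k_{ji}):
Γ^r_{r r} = (1/2) g^{rr} (∂_r g_{rr} + ∂_r g_{rr} - ∂_r g_{rr}) = (1/2)((1 - r^2)^2/4)((16*r/(1 - r^2)^3) + (16*r/(1 - r^2)^3) - (16*r/(1 - r^2)^3)) = 2*r/(1 - r^2)
Γ^r_{θ θ} = (1/2) g^{rr} (∂_θ g_{rθ} + ∂_θ g_{rθ} - ∂_r g_{θθ}) = (1/2)((1 - r^2)^2/4)((0) + (0) - (-8*(r^3 + r)/(r^2 - 1)^3)) = (r^3 + r)/(r^2 - 1)
Γ^θ_{r θ} = (1/2) g^{θθ} (∂_r g_{θθ} + ∂_θ g_{θr} - ∂_θ g_{rθ}) = (1/2)((1 - r^2)^2/(4*r^2))((-8*(r^3 + r)/(r^2 - 1)^3) + (0) - (0)) = (-r^2 - 1)/(r^3 - r)
All other Christoffel symbols are zero.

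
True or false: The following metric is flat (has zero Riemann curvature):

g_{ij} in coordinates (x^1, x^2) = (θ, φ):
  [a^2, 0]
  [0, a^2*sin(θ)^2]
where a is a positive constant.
Non-zero Christoffel symbols:
Γ^θ_{φ φ} = -sin(2*θ)/2
Γ^φ_{θ φ} = 1/tan(θ)
Ricci tensor: R_{θθ} = 1, R_{θφ} = 0, R_{φφ} = sin(θ)^2
The Ricci tensor is non-zero, so the Riemann tensor is non-zero: not flat.
False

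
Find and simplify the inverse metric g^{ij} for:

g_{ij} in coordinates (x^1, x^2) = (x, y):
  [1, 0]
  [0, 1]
The metric is diagonal, so g^{ij} is diagonal with entries 1/g_{ii}: diag(1, 1).
g^{ij}:
  [1, 0]
  [0, 1]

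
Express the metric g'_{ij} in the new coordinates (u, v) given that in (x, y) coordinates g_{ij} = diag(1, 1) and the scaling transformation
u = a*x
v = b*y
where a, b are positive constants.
Invert the transformation: x = u/a, y = v/b
g'_{ij} = (∂x^k/∂x'^i)(∂x^l/∂x'^j) g_{kl}; with g_{kl} = δ_{kl} this is Σ_k (∂x^k/∂x'^i)(∂x^k/∂x'^j).
Jacobian: ∂x/∂u = 1/a, ∂x/∂v = 0, ∂y/∂u = 0, ∂y/∂v = 1/b
g'_{uu} = (1/a)(1/a) + (0)(0) = 1/a^2
g'_{uv} = (1/a)(0) + (0)(1/b) = 0
g'_{vv} = (0)(0) + (1/b)(1/b) = 1/b^2
g'_{ij} = diag(1/a^2, 1/b^2)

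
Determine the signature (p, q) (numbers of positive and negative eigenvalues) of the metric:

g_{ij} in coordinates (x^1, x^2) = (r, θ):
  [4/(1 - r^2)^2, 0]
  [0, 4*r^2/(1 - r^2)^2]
The metric is diagonal, so its eigenvalues are the diagonal entries: 4/(1 - r^2)^2, 4*r^2/(1 - r^2)^2 (at a generic point, where coordinate-dependent entries are positive).
2 positive, 0 negative.
(2, 0) - Riemannian (positive definite)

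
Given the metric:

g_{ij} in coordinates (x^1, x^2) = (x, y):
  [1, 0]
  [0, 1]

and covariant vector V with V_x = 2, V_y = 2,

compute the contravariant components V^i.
Inverse metric (diagonal): g^{xx} = 1, g^{yy} = 1
V^i = g^{ij} V_j:
V^x = (1)(2) + (0)(2) = 2
V^y = (0)(2) + (1)(2) = 2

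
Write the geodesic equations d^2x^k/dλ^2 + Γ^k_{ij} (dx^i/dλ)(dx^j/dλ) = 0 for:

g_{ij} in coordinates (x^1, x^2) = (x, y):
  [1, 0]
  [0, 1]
Geodesic equation: d^2x^k/dλ^2 + Γ^k_{ij} (dx^i/dλ)(dx^j/dλ) = 0.
All Christoffel symbols vanish, so the geodesics are straight lines:
d^2x/dλ^2 = 0
d^2y/dλ^2 = 0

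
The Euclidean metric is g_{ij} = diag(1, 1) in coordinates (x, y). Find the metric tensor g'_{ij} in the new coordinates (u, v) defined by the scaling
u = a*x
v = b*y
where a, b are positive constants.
Invert the transformation: x = u/a, y = v/b
g'_{ij} = (∂x^k/∂x'^i)(∂x^l/∂x'^j) g_{kl}; with g_{kl} = δ_{kl} this is Σ_k (∂x^k/∂x'^i)(∂x^k/∂x'^j).
Jacobian: ∂x/∂u = 1/a, ∂x/∂v = 0, ∂y/∂u = 0, ∂y/∂v = 1/b
g'_{uu} = (1/a)(1/a) + (0)(0) = 1/a^2
g'_{uv} = (1/a)(0) + (0)(1/b) = 0
g'_{vv} = (0)(0) + (1/b)(1/b) = 1/b^2
g'_{ij} = diag(1/a^2, 1/b^2)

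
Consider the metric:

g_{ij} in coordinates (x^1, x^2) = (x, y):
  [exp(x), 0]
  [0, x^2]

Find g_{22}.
With x^1 = x, x^2 = y, g_{22} = g_{yy} is the row-2, column-2 entry of the matrix.
g_{22} = x^2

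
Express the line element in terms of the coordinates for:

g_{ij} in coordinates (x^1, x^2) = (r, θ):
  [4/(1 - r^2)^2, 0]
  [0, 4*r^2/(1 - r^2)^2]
ds^2 = g_{ij} dx^i dx^j; only the non-zero components contribute.
ds^2 = (4/(1 - r^2)^2) dr^2 + (4*r^2/(1 - r^2)^2) dθ^2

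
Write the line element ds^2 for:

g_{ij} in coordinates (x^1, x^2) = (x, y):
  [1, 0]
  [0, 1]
ds^2 = g_{ij} dx^i dx^j; only the non-zero components contribute.
ds^2 = dx^2 + dy^2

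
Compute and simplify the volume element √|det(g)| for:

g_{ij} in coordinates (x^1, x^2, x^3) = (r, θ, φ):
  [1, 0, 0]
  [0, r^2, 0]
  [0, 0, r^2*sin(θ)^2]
det(g) = r^4*sin(θ)^2
√|det(g)| = r^2*sin(θ) (taking 0 < θ < π so that |sin(θ)| = sin(θ))
Volume element: dV = r^2*sin(θ) dr dθ dφ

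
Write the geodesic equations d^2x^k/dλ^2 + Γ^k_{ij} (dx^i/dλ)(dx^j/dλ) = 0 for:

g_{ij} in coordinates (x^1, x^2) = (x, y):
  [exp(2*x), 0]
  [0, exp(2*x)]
Geodesic equation: d^2x^k/dλ^2 + Γ^k_{ij} (dx^i/dλ)(dx^j/dλ) = 0.
Non-zero Christoffel symbols:
Γ^x_{x x} = 1
Γ^x_{y y} = -1
Γ^y_{x y} = 1
Substituting (the symmetric pair Γ^k_{ij}, Γ^k_{ji} combines into a factor 2):
d^2x/dλ^2 + (dx/dλ)^2 - (dy/dλ)^2 = 0
d^2y/dλ^2 + 2 (dx/dλ)(dy/dλ) = 0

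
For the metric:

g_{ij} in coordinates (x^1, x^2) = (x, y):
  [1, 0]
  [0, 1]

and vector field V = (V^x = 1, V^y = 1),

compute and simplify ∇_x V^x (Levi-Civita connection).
All Christoffel symbols are zero.
∇_x V^x = ∂_x V^x + Γ^x_{x j} V^j
  = (0) + (0)(1) + (0)(1)
  = 0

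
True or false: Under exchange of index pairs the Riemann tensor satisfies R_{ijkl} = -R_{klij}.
The pair-exchange symmetry has a plus sign: R_{ijkl} = +R_{klij}.
False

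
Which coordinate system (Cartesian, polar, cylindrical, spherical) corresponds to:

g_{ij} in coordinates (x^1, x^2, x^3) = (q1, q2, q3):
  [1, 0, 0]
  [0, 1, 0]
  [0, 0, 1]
All components are constant and the metric is the identity, i.e. orthonormal rectilinear coordinates.
Cartesian (3D) coordinates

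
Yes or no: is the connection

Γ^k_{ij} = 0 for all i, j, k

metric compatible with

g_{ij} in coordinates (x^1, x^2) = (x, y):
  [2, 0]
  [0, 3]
Using ∇_k g_{ij} = ∂_k g_{ij} - Γ^m_{ki} g_{mj} - Γ^m_{kj} g_{im}:
e.g. ∇_x g_{yy} = (0) - (0) - (0) = 0
Every component ∇_k g_{ij} vanishes: the connection is metric compatible.
Yes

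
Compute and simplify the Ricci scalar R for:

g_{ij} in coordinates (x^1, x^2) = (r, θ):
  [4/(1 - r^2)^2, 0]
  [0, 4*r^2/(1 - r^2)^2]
Non-zero Christoffel symbols (Γ^k_{ij} = Γ^k_{ji}):
Γ^r_{r r} = 2*r/(1 - r^2)
Γ^r_{θ θ} = (r^3 + r)/(r^2 - 1)
Γ^θ_{r θ} = (-r^2 - 1)/(r^3 - r)
Ricci tensor (R_{ij} = R^k_{ikj}): R_{rr} = -4/(r^2 - 1)^2, R_{rθ} = 0, R_{θθ} = -4*r^2/(r^2 - 1)^2
Inverse metric: g^{rr} = (1 - r^2)^2/4, g^{θθ} = (1 - r^2)^2/(4*r^2)
R = g^{ij} R_{ij} = ((1 - r^2)^2/4)(-4/(r^2 - 1)^2) + ((1 - r^2)^2/(4*r^2))(-4*r^2/(r^2 - 1)^2) = -2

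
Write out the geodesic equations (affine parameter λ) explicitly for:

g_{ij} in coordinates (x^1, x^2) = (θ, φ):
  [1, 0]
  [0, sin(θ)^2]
Geodesic equation: d^2x^k/dλ^2 + Γ^k_{ij} (dx^i/dλ)(dx^j/dλ) = 0.
Non-zero Christoffel symbols:
Γ^θ_{φ φ} = -sin(2*θ)/2
Γ^φ_{θ φ} = 1/tan(θ)
Substituting (the symmetric pair Γ^k_{ij}, Γ^k_{ji} combines into a factor 2):
d^2θ/dλ^2 - (sin(2*θ)/2) (dφ/dλ)^2 = 0
d^2φ/dλ^2 + (2/tan(θ)) (dθ/dλ)(dφ/dλ) = 0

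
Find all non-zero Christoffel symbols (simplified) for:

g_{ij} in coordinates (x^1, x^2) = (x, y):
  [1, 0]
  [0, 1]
Using Γ^k_{ij} = (1/2) g^{km} (∂_i g_{mj} + ∂_j g_{mi} - ∂_m g_{ij}); the metric is diagonal, so only the m = k term contributes.
Every metric component is constant, so all ∂_m g_{ij} = 0 and every Christoffel symbol vanishes.
All Christoffel symbols are zero.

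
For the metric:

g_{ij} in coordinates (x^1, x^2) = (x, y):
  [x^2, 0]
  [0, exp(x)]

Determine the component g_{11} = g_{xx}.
With x^1 = x, x^2 = y, g_{11} = g_{xx} is the row-1, column-1 entry of the matrix.
g_{11} = x^2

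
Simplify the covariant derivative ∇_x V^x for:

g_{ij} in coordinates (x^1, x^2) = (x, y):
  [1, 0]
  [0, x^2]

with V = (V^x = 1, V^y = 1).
Non-zero Christoffel symbols:
Γ^x_{y y} = -x
Γ^y_{x y} = 1/x
∇_x V^x = ∂_x V^x + Γ^x_{x j} V^j
  = (0) + (0)(1) + (0)(1)
  = 0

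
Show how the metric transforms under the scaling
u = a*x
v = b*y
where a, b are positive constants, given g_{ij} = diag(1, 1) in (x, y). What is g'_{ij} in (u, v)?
Invert the transformation: x = u/a, y = v/b
g'_{ij} = (∂x^k/∂x'^i)(∂x^l/∂x'^j) g_{kl}; with g_{kl} = δ_{kl} this is Σ_k (∂x^k/∂x'^i)(∂x^k/∂x'^j).
Jacobian: ∂x/∂u = 1/a, ∂x/∂v = 0, ∂y/∂u = 0, ∂y/∂v = 1/b
g'_{uu} = (1/a)(1/a) + (0)(0) = 1/a^2
g'_{uv} = (1/a)(0) + (0)(1/b) = 0
g'_{vv} = (0)(0) + (1/b)(1/b) = 1/b^2
g'_{ij} = diag(1/a^2, 1/b^2)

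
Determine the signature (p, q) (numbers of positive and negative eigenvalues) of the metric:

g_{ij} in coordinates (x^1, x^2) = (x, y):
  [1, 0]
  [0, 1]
The metric is diagonal, so its eigenvalues are the diagonal entries: 1, 1 (at a generic point, where coordinate-dependent entries are positive).
2 positive, 0 negative.
(2, 0) - Riemannian (positive definite)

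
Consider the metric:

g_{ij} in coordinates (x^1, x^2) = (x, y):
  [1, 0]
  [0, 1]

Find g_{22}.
With x^1 = x, x^2 = y, g_{22} = g_{yy} is the row-2, column-2 entry of the matrix.
g_{22} = 1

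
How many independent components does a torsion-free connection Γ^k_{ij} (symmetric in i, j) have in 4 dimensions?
Γ^k_{ij} has n choices for the upper index and n(n+1)/2 independent symmetric lower index pairs.
Total = 4 × 4×5/2 = 4 × 10 = 40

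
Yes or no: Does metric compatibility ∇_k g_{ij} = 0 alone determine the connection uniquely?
One also needs vanishing torsion; metric compatibility plus torsion-freeness singles out the Levi-Civita connection.
No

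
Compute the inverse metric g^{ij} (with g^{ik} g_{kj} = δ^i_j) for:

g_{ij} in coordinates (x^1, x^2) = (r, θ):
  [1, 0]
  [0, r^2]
The metric is diagonal, so g^{ij} is diagonal with entries 1/g_{ii}: diag(1, 1/(r^2)).
g^{ij}:
  [1, 0]
  [0, 1/r^2]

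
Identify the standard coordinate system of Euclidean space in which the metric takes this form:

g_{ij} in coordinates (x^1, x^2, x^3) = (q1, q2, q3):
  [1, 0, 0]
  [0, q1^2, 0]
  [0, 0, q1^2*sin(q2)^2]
The line element ds^2 = dq1^2 + q1^2 dq2^2 + q1^2 sin(q2)^2 dq3^2 is dr^2 + r^2 dθ^2 + r^2 sin(θ)^2 dφ^2 with q1 = r, q2 = θ, q3 = φ.
spherical coordinates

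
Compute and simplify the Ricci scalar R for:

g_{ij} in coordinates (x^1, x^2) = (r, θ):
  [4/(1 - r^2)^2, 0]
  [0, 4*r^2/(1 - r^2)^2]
Non-zero Christoffel symbols (Γ^k_{ij} = Γ^k_{ji}):
Γ^r_{r r} = 2*r/(1 - r^2)
Γ^r_{θ θ} = (r^3 + r)/(r^2 - 1)
Γ^θ_{r θ} = (-r^2 - 1)/(r^3 - r)
Ricci tensor (R_{ij} = R^k_{ikj}): R_{rr} = -4/(r^2 - 1)^2, R_{rθ} = 0, R_{θθ} = -4*r^2/(r^2 - 1)^2
Inverse metric: g^{rr} = (1 - r^2)^2/4, g^{θθ} = (1 - r^2)^2/(4*r^2)
R = g^{ij} R_{ij} = ((1 - r^2)^2/4)(-4/(r^2 - 1)^2) + ((1 - r^2)^2/(4*r^2))(-4*r^2/(r^2 - 1)^2) = -2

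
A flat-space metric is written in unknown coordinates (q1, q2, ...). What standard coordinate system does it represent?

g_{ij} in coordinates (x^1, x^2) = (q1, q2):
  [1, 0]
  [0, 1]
All components are constant and the metric is the identity, i.e. orthonormal rectilinear coordinates.
Cartesian (2D) coordinates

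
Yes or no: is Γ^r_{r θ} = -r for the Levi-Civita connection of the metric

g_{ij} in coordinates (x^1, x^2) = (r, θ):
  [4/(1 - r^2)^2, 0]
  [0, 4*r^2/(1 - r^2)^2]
Γ^r_{r θ} = (1/2) g^{rr} (∂_r g_{rθ} + ∂_θ g_{rr} - ∂_r g_{rθ}) = (1/2)((1 - r^2)^2/4)((0) + (0) - (0)) = 0
This differs from the proposed value -r.
No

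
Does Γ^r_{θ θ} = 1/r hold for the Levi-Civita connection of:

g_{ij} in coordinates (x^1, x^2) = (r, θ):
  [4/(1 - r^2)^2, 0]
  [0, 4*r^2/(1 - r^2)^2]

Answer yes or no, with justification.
Γ^r_{θ θ} = (1/2) g^{rr} (∂_θ g_{rθ} + ∂_θ g_{rθ} - ∂_r g_{θθ}) = (1/2)((1 - r^2)^2/4)((0) + (0) - (-8*(r^3 + r)/(r^2 - 1)^3)) = (r^3 + r)/(r^2 - 1)
This differs from the proposed value 1/r.
No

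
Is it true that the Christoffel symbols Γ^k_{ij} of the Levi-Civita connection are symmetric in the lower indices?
The Levi-Civita connection is torsion-free, which is exactly Γ^k_{ij} = Γ^k_{ji}.
Yes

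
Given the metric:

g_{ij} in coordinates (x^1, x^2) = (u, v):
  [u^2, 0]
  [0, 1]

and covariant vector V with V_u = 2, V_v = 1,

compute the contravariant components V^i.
Inverse metric (diagonal): g^{uu} = 1/u^2, g^{vv} = 1
V^i = g^{ij} V_j:
V^u = (1/u^2)(2) + (0)(1) = 2/u^2
V^v = (0)(2) + (1)(1) = 1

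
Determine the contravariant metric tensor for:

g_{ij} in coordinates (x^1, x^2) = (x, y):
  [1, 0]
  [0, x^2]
The metric is diagonal, so g^{ij} is diagonal with entries 1/g_{ii}: diag(1, 1/(x^2)).
g^{ij}:
  [1, 0]
  [0, 1/x^2]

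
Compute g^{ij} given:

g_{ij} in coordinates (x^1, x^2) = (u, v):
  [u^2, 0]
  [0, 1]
The metric is diagonal, so g^{ij} is diagonal with entries 1/g_{ii}: diag(1/(u^2), 1).
g^{ij}:
  [1/u^2, 0]
  [0, 1]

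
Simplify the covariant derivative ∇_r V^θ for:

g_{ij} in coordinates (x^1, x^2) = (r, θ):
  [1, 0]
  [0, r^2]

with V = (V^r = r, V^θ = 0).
Non-zero Christoffel symbols:
Γ^r_{θ θ} = -r
Γ^θ_{r θ} = 1/r
∇_r V^θ = ∂_r V^θ + Γ^θ_{r j} V^j
  = (0) + (0)(r) + (1/r)(0)
  = 0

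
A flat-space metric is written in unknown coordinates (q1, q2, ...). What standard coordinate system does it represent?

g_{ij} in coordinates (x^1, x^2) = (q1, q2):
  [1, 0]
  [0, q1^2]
The line element ds^2 = dq1^2 + q1^2 dq2^2 is dr^2 + r^2 dθ^2 with q1 = r, q2 = θ.
polar coordinates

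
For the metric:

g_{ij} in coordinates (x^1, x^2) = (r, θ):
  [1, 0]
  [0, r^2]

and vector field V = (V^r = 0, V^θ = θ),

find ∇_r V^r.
Non-zero Christoffel symbols:
Γ^r_{θ θ} = -r
Γ^θ_{r θ} = 1/r
∇_r V^r = ∂_r V^r + Γ^r_{r j} V^j
  = (0) + (0)(0) + (0)(θ)
  = 0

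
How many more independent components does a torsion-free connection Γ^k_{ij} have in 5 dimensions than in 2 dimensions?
Independent components in n dimensions: n × n(n+1)/2 = n^2(n+1)/2.
5D: 5 × 15 = 75
2D: 2 × 3 = 6
Difference = 75 - 6 = 69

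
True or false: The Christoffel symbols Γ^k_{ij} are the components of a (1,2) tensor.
Under a change of coordinates Γ picks up an inhomogeneous term ∂²x/∂x'∂x'; e.g. Γ = 0 in Cartesian coordinates but Γ^r_{θθ} = -r in polar coordinates on the same flat plane.
False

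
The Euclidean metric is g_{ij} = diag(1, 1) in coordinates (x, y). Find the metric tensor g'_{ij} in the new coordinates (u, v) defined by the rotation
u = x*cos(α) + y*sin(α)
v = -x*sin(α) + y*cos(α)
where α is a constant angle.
Invert the transformation: x = u*cos(α) - v*sin(α), y = u*sin(α) + v*cos(α)
g'_{ij} = (∂x^k/∂x'^i)(∂x^l/∂x'^j) g_{kl}; with g_{kl} = δ_{kl} this is Σ_k (∂x^k/∂x'^i)(∂x^k/∂x'^j).
Jacobian: ∂x/∂u = cos(α), ∂x/∂v = -sin(α), ∂y/∂u = sin(α), ∂y/∂v = cos(α)
g'_{uu} = (cos(α))(cos(α)) + (sin(α))(sin(α)) = 1
g'_{uv} = (cos(α))(-sin(α)) + (sin(α))(cos(α)) = 0
g'_{vv} = (-sin(α))(-sin(α)) + (cos(α))(cos(α)) = 1
g'_{ij} = diag(1, 1)
The Euclidean metric is invariant under rotations.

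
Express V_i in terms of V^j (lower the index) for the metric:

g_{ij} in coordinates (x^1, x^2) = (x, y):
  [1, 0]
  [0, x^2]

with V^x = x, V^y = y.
V_i = g_{ij} V^j:
V_x = (1)(x) + (0)(y) = x
V_y = (0)(x) + (x^2)(y) = x^2*y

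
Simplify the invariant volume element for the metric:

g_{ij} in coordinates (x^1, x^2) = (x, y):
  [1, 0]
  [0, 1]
det(g) = 1
√|det(g)| = 1
Volume element: dV = 1 dx dy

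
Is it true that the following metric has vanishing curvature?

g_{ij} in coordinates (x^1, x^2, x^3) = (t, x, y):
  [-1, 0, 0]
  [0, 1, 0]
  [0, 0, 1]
All metric components are constant, so every Christoffel symbol vanishes and R^i_{jkl} = 0.
Yes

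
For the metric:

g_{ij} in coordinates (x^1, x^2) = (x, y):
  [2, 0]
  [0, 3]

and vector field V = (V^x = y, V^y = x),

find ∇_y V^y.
All Christoffel symbols are zero.
∇_y V^y = ∂_y V^y + Γ^y_{y j} V^j
  = (0) + (0)(y) + (0)(x)
  = 0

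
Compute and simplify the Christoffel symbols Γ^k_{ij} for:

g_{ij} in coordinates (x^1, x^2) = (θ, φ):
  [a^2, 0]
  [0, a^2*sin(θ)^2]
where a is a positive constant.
Using Γ^k_{ij} = (1/2) g^{km} (∂_i g_{mj} + ∂_j g_{mi} - ∂_m g_{ij}); the metric is diagonal, so only the m = k term contributes.
Non-zero symbols (using the symmetry Γ^k_{ij} = Γ^k_{ji}):
Γ^θ_{φ φ} = (1/2) g^{θθ} (∂_φ g_{θφ} + ∂_φ g_{θφ} - ∂_θ g_{φφ}) = (1/2)(1/a^2)((0) + (0) - (a^2*sin(2*θ))) = -sin(2*θ)/2
Γ^φ_{θ φ} = (1/2) g^{φφ} (∂_θ g_{φφ} + ∂_φ g_{φθ} - ∂_φ g_{θφ}) = (1/2)(1/(a^2*sin(θ)^2))((a^2*sin(2*θ)) + (0) - (0)) = 1/tan(θ)
All other Christoffel symbols are zero.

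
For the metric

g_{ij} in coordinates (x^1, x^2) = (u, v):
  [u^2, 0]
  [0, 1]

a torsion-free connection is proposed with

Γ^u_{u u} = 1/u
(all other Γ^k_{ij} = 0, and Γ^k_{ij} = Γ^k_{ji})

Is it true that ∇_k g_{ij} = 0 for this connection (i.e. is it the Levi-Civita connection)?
Using ∇_k g_{ij} = ∂_k g_{ij} - Γ^m_{ki} g_{mj} - Γ^m_{kj} g_{im}:
e.g. ∇_u g_{uu} = (2*u) - (u) - (u) = 0
Every component ∇_k g_{ij} vanishes: the connection is metric compatible.
Yes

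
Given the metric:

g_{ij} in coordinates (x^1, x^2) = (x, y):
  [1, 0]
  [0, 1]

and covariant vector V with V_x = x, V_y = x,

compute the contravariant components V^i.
Inverse metric (diagonal): g^{xx} = 1, g^{yy} = 1
V^i = g^{ij} V_j:
V^x = (1)(x) + (0)(x) = x
V^y = (0)(x) + (1)(x) = x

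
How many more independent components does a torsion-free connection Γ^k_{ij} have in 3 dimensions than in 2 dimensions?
Independent components in n dimensions: n × n(n+1)/2 = n^2(n+1)/2.
3D: 3 × 6 = 18
2D: 2 × 3 = 6
Difference = 18 - 6 = 12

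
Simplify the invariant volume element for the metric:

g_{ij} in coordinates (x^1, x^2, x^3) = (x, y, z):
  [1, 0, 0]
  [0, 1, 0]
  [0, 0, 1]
det(g) = 1
√|det(g)| = 1
Volume element: dV = 1 dx dy dz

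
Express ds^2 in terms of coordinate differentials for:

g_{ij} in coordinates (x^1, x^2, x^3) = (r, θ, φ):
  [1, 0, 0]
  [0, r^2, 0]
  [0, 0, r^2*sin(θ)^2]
ds^2 = g_{ij} dx^i dx^j; only the non-zero components contribute.
ds^2 = dr^2 + r^2 dθ^2 + r^2*sin(θ)^2 dφ^2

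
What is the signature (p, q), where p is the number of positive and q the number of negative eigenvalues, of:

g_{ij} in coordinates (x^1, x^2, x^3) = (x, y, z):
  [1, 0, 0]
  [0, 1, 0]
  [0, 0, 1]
The metric is diagonal, so its eigenvalues are the diagonal entries: 1, 1, 1 (at a generic point, where coordinate-dependent entries are positive).
3 positive, 0 negative.
(3, 0) - Riemannian (positive definite)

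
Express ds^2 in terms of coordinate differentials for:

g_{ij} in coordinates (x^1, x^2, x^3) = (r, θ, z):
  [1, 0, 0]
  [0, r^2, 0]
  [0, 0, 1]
ds^2 = g_{ij} dx^i dx^j; only the non-zero components contribute.
ds^2 = dr^2 + r^2 dθ^2 + dz^2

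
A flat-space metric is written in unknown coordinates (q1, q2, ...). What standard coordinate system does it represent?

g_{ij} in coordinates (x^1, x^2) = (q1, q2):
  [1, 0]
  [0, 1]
All components are constant and the metric is the identity, i.e. orthonormal rectilinear coordinates.
Cartesian (2D) coordinates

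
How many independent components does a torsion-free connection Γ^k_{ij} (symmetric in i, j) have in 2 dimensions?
Γ^k_{ij} has n choices for the upper index and n(n+1)/2 independent symmetric lower index pairs.
Total = 2 × 2×3/2 = 2 × 3 = 6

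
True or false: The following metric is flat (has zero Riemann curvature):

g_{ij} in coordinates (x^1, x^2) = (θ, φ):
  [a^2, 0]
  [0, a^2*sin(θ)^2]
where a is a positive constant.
Non-zero Christoffel symbols:
Γ^θ_{φ φ} = -sin(2*θ)/2
Γ^φ_{θ φ} = 1/tan(θ)
Ricci tensor: R_{θθ} = 1, R_{θφ} = 0, R_{φφ} = sin(θ)^2
The Ricci tensor is non-zero, so the Riemann tensor is non-zero: not flat.
False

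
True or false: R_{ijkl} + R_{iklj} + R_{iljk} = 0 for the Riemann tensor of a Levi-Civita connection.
This is the first (algebraic) Bianchi identity.
True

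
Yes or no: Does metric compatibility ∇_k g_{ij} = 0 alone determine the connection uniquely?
One also needs vanishing torsion; metric compatibility plus torsion-freeness singles out the Levi-Civita connection.
No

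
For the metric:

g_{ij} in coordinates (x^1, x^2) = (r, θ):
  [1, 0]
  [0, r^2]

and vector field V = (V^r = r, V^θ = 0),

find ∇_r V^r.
Non-zero Christoffel symbols:
Γ^r_{θ θ} = -r
Γ^θ_{r θ} = 1/r
∇_r V^r = ∂_r V^r + Γ^r_{r j} V^j
  = (1) + (0)(r) + (0)(0)
  = 1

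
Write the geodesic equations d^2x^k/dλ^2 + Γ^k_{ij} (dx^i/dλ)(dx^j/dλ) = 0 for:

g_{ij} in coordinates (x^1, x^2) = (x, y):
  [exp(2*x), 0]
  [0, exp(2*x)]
Geodesic equation: d^2x^k/dλ^2 + Γ^k_{ij} (dx^i/dλ)(dx^j/dλ) = 0.
Non-zero Christoffel symbols:
Γ^x_{x x} = 1
Γ^x_{y y} = -1
Γ^y_{x y} = 1
Substituting (the symmetric pair Γ^k_{ij}, Γ^k_{ji} combines into a factor 2):
d^2x/dλ^2 + (dx/dλ)^2 - (dy/dλ)^2 = 0
d^2y/dλ^2 + 2 (dx/dλ)(dy/dλ) = 0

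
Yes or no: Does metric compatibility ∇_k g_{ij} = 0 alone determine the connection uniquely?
One also needs vanishing torsion; metric compatibility plus torsion-freeness singles out the Levi-Civita connection.
No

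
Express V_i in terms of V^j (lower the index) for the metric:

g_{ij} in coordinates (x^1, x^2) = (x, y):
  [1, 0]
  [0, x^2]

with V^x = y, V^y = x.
V_i = g_{ij} V^j:
V_x = (1)(y) + (0)(x) = y
V_y = (0)(y) + (x^2)(x) = x^3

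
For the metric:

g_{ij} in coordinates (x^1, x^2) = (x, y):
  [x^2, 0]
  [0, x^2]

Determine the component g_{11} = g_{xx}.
With x^1 = x, x^2 = y, g_{11} = g_{xx} is the row-1, column-1 entry of the matrix.
g_{11} = x^2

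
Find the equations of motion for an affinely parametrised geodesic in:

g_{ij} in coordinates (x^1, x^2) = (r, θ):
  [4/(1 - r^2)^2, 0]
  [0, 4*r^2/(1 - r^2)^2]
Geodesic equation: d^2x^k/dλ^2 + Γ^k_{ij} (dx^i/dλ)(dx^j/dλ) = 0.
Non-zero Christoffel symbols:
Γ^r_{r r} = 2*r/(1 - r^2)
Γ^r_{θ θ} = (r^3 + r)/(r^2 - 1)
Γ^θ_{r θ} = (-r^2 - 1)/(r^3 - r)
Substituting (the symmetric pair Γ^k_{ij}, Γ^k_{ji} combines into a factor 2):
d^2r/dλ^2 + (2*r/(1 - r^2)) (dr/dλ)^2 + ((r^3 + r)/(r^2 - 1)) (dθ/dλ)^2 = 0
d^2θ/dλ^2 + ((-2*r^2 - 2)/(r^3 - r)) (dr/dλ)(dθ/dλ) = 0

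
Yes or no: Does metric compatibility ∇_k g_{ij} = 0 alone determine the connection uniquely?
One also needs vanishing torsion; metric compatibility plus torsion-freeness singles out the Levi-Civita connection.
No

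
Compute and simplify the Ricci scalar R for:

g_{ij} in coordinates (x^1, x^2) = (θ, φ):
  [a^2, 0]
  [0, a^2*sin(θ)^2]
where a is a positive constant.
Non-zero Christoffel symbols (Γ^k_{ij} = Γ^k_{ji}):
Γ^θ_{φ φ} = -sin(2*θ)/2
Γ^φ_{θ φ} = 1/tan(θ)
Ricci tensor (R_{ij} = R^k_{ikj}): R_{θθ} = 1, R_{θφ} = 0, R_{φφ} = sin(θ)^2
Inverse metric: g^{θθ} = 1/a^2, g^{φφ} = 1/(a^2*sin(θ)^2)
R = g^{ij} R_{ij} = (1/a^2)(1) + (1/(a^2*sin(θ)^2))(sin(θ)^2) = 2/a^2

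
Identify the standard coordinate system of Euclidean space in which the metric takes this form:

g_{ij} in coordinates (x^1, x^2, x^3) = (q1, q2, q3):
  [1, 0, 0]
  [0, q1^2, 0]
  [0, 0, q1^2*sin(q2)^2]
The line element ds^2 = dq1^2 + q1^2 dq2^2 + q1^2 sin(q2)^2 dq3^2 is dr^2 + r^2 dθ^2 + r^2 sin(θ)^2 dφ^2 with q1 = r, q2 = θ, q3 = φ.
spherical coordinates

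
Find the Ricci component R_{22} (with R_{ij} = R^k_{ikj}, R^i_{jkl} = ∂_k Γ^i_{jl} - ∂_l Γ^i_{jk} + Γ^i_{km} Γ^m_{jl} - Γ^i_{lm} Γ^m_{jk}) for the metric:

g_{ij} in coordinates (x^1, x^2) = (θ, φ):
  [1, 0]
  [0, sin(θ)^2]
Non-zero Christoffel symbols (Γ^k_{ij} = Γ^k_{ji}):
Γ^θ_{φ φ} = -sin(2*θ)/2
Γ^φ_{θ φ} = 1/tan(θ)
R^θ_{φ θ φ} = ∂_θ Γ^θ_{φ φ} - ∂_φ Γ^θ_{φ θ} + Γ^θ_{θ m} Γ^m_{φ φ} - Γ^θ_{φ m} Γ^m_{φ θ}
  = (-cos(2*θ)) - (0) + (0) - (-cos(θ)^2) = sin(θ)^2
R^φ_{φ φ φ} = 0 (a repeated index in an antisymmetric pair)
R_{φφ} = R^θ_{φ θ φ} + R^φ_{φ φ φ} = (sin(θ)^2) + (0) = sin(θ)^2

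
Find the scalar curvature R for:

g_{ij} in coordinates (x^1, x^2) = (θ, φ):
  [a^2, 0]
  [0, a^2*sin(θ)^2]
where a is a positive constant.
Non-zero Christoffel symbols (Γ^k_{ij} = Γ^k_{ji}):
Γ^θ_{φ φ} = -sin(2*θ)/2
Γ^φ_{θ φ} = 1/tan(θ)
Ricci tensor (R_{ij} = R^k_{ikj}): R_{θθ} = 1, R_{θφ} = 0, R_{φφ} = sin(θ)^2
Inverse metric: g^{θθ} = 1/a^2, g^{φφ} = 1/(a^2*sin(θ)^2)
R = g^{ij} R_{ij} = (1/a^2)(1) + (1/(a^2*sin(θ)^2))(sin(θ)^2) = 2/a^2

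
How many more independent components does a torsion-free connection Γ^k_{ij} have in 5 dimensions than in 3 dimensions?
Independent components in n dimensions: n × n(n+1)/2 = n^2(n+1)/2.
5D: 5 × 15 = 75
3D: 3 × 6 = 18
Difference = 75 - 18 = 57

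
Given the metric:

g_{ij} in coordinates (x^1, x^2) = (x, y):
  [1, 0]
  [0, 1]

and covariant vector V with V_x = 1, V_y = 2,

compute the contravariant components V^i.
Inverse metric (diagonal): g^{xx} = 1, g^{yy} = 1
V^i = g^{ij} V_j:
V^x = (1)(1) + (0)(2) = 1
V^y = (0)(1) + (1)(2) = 2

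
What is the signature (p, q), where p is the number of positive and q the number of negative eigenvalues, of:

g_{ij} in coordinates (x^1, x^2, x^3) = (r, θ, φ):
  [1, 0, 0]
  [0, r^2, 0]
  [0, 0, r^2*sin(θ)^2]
The metric is diagonal, so its eigenvalues are the diagonal entries: 1, r^2, r^2*sin(θ)^2 (at a generic point, where coordinate-dependent entries are positive).
3 positive, 0 negative.
(3, 0) - Riemannian (positive definite)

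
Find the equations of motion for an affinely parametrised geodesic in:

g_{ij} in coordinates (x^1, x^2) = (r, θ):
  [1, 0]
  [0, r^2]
Geodesic equation: d^2x^k/dλ^2 + Γ^k_{ij} (dx^i/dλ)(dx^j/dλ) = 0.
Non-zero Christoffel symbols:
Γ^r_{θ θ} = -r
Γ^θ_{r θ} = 1/r
Substituting (the symmetric pair Γ^k_{ij}, Γ^k_{ji} combines into a factor 2):
d^2r/dλ^2 - r (dθ/dλ)^2 = 0
d^2θ/dλ^2 + (2/r) (dr/dλ)(dθ/dλ) = 0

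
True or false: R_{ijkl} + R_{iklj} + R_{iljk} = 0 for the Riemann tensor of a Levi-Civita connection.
This is the first (algebraic) Bianchi identity.
True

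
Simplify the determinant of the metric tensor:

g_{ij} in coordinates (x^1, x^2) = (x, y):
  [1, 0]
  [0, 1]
For a 2×2 metric: det(g) = g_{11}·g_{22} - g_{12}·g_{21}
= (1)·(1) - (0)·(0)
= 1 - 0
det(g) = 1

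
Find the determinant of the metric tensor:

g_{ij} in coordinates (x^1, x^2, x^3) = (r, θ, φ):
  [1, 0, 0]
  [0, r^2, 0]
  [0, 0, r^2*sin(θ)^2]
Diagonal metric: det(g) = g_{11}·g_{22}·g_{33}
= (1)·(r^2)·(r^2*sin(θ)^2)
det(g) = r^4*sin(θ)^2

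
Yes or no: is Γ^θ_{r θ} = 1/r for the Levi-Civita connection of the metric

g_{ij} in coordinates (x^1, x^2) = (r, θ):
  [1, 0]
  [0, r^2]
Γ^θ_{r θ} = (1/2) g^{θθ} (∂_r g_{θθ} + ∂_θ g_{θr} - ∂_θ g_{rθ}) = (1/2)(1/r^2)((2*r) + (0) - (0)) = 1/r
This equals the proposed value 1/r.
Yes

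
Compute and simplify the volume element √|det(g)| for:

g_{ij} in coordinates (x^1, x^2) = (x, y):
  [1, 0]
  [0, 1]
det(g) = 1
√|det(g)| = 1
Volume element: dV = 1 dx dy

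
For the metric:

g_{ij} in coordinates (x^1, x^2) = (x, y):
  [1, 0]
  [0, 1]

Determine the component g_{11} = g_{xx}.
With x^1 = x, x^2 = y, g_{11} = g_{xx} is the row-1, column-1 entry of the matrix.
g_{11} = 1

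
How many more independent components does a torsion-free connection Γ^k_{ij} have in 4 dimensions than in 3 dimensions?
Independent components in n dimensions: n × n(n+1)/2 = n^2(n+1)/2.
4D: 4 × 10 = 40
3D: 3 × 6 = 18
Difference = 40 - 18 = 22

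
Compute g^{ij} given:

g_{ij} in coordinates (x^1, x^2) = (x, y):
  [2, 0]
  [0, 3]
The metric is diagonal, so g^{ij} is diagonal with entries 1/g_{ii}: diag(1/2, 1/3).
g^{ij}:
  [1/2, 0]
  [0, 1/3]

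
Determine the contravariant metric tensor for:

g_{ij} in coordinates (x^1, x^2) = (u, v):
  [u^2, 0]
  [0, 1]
The metric is diagonal, so g^{ij} is diagonal with entries 1/g_{ii}: diag(1/(u^2), 1).
g^{ij}:
  [1/u^2, 0]
  [0, 1]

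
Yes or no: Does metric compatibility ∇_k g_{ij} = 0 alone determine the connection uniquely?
One also needs vanishing torsion; metric compatibility plus torsion-freeness singles out the Levi-Civita connection.
No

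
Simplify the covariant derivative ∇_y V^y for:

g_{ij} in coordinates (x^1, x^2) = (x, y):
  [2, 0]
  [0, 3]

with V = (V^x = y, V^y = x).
All Christoffel symbols are zero.
∇_y V^y = ∂_y V^y + Γ^y_{y j} V^j
  = (0) + (0)(y) + (0)(x)
  = 0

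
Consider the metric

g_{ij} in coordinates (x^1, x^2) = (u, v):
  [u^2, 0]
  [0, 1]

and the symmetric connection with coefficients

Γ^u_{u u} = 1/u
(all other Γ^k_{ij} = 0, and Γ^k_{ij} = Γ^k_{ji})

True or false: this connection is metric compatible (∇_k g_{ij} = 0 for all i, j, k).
Using ∇_k g_{ij} = ∂_k g_{ij} - Γ^m_{ki} g_{mj} - Γ^m_{kj} g_{im}:
e.g. ∇_u g_{uu} = (2*u) - (u) - (u) = 0
Every component ∇_k g_{ij} vanishes: the connection is metric compatible.
True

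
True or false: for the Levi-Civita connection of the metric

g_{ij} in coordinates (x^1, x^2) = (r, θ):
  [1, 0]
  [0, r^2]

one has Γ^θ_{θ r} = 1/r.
Γ^θ_{θ r} = (1/2) g^{θθ} (∂_θ g_{θr} + ∂_r g_{θθ} - ∂_θ g_{θr}) = (1/2)(1/r^2)((0) + (2*r) - (0)) = 1/r
This equals the proposed value 1/r.
True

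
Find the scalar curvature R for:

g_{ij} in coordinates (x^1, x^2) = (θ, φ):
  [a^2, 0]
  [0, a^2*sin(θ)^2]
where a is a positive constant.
Non-zero Christoffel symbols (Γ^k_{ij} = Γ^k_{ji}):
Γ^θ_{φ φ} = -sin(2*θ)/2
Γ^φ_{θ φ} = 1/tan(θ)
Ricci tensor (R_{ij} = R^k_{ikj}): R_{θθ} = 1, R_{θφ} = 0, R_{φφ} = sin(θ)^2
Inverse metric: g^{θθ} = 1/a^2, g^{φφ} = 1/(a^2*sin(θ)^2)
R = g^{ij} R_{ij} = (1/a^2)(1) + (1/(a^2*sin(θ)^2))(sin(θ)^2) = 2/a^2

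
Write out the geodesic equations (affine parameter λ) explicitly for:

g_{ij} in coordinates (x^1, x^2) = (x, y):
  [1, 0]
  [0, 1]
Geodesic equation: d^2x^k/dλ^2 + Γ^k_{ij} (dx^i/dλ)(dx^j/dλ) = 0.
All Christoffel symbols vanish, so the geodesics are straight lines:
d^2x/dλ^2 = 0
d^2y/dλ^2 = 0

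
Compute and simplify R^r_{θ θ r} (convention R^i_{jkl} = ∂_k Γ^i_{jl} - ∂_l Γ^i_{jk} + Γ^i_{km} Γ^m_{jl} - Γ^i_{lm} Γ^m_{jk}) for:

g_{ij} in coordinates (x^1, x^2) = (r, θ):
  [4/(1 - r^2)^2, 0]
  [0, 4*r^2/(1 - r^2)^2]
Non-zero Christoffel symbols (Γ^k_{ij} = Γ^k_{ji}):
Γ^r_{r r} = 2*r/(1 - r^2)
Γ^r_{θ θ} = (r^3 + r)/(r^2 - 1)
Γ^θ_{r θ} = (-r^2 - 1)/(r^3 - r)
R^r_{θ θ r} = ∂_θ Γ^r_{θ r} - ∂_r Γ^r_{θ θ} + Γ^r_{θ m} Γ^m_{θ r} - Γ^r_{r m} Γ^m_{θ θ}
  = (0) - ((r^4 - 4*r^2 - 1)/(r^2 - 1)^2) + (-(r^2 + 1)^2/(r^2 - 1)^2) - (-2*r^2*(r^2 + 1)/(r^2 - 1)^2) = 4*r^2/(r^2 - 1)^2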